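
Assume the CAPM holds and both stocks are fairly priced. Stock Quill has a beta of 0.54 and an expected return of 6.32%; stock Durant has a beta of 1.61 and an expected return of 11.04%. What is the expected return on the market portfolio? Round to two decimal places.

8.35%

Both satisfy E(R) = R_f + β·MRP, so the slope of the SML is
MRP = (11.04% − 6.32%) / (1.61 − 0.54) = 4.72% / 1.07 = 4.4112%
R_f = E(R_Quill) − β_Quill·MRP = 6.32% − 0.54 × 4.4112% = 3.9380%
E(R_m) = R_f + MRP = 3.9380% + 4.4112% = 8.35%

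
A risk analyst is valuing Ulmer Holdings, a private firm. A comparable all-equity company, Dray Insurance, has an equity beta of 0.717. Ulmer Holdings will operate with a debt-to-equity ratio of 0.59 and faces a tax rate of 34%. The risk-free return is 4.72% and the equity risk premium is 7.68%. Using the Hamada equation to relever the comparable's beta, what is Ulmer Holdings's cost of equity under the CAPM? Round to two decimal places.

β_L = β_U × [1 + (1 − t)(D/E)] = 0.717 × [1 + (1 − 0.34) × 0.59]
    = 0.717 × [1 + 0.66 × 0.59] = 0.717 × 1.3894 = 0.9962
E(R) = R_f + β_L × MRP = 4.72% + 0.9962 × 7.68% = 12.37%

12.37%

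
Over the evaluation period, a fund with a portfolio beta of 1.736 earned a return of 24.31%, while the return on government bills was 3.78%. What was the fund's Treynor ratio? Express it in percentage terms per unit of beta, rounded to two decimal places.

11.83%

Treynor = (R_P − R_f) / β_P = (24.31% − 3.78%) / 1.7360 = 20.53% / 1.7360 = 11.83%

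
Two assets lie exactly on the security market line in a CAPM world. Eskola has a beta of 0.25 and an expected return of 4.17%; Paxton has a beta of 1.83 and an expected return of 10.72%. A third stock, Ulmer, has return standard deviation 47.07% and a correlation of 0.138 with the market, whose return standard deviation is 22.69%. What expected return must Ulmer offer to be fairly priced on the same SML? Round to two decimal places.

4.32%

MRP = (10.72% − 4.17%) / (1.83 − 0.25) = 4.1456%
R_f = 4.17% − 0.25 × 4.1456% = 3.1336%
β_Ulmer = ρ·σ_i/σ_m = 0.138 × 47.07 / 22.69 = 0.2863
E(R_Ulmer) = R_f + β × MRP = 3.1336% + 0.2863 × 4.1456% = 4.32%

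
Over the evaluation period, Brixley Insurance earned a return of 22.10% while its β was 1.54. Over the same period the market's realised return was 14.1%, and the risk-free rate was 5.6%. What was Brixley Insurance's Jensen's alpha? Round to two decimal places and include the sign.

Market excess return = 14.1% − 5.6% = 8.50%
CAPM benchmark = R_f + β(R_m − R_f) = 5.6% + 1.54 × 8.5% = 18.6900%
α = actual − benchmark = 22.10% − 18.6900% = +3.41%

+3.41%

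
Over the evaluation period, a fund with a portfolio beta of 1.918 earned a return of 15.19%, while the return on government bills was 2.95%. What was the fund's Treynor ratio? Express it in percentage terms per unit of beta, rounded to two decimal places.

Treynor = (R_P − R_f) / β_P = (15.19% − 2.95%) / 1.9180 = 12.24% / 1.9180 = 6.38%

6.38%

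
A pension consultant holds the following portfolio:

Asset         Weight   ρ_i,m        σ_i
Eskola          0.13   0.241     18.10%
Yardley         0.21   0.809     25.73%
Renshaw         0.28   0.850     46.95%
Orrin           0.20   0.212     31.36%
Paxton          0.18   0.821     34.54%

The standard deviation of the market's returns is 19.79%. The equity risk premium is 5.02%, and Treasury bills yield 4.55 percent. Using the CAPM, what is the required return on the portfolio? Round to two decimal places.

10.27%

β_Eskola = 0.241 × 18.10% / 19.79% = 0.2204
β_Yardley = 0.809 × 25.73% / 19.79% = 1.0518
β_Renshaw = 0.850 × 46.95% / 19.79% = 2.0165
β_Orrin = 0.212 × 31.36% / 19.79% = 0.3359
β_Paxton = 0.821 × 34.54% / 19.79% = 1.4329
β_P = Σ w_i β_i = 0.13×0.2204 + 0.21×1.0518 + 0.28×2.0165 + 0.20×0.3359 + 0.18×1.4329 = 1.1393
E(R_P) = R_f + β_P × MRP = 4.55% + 1.1393 × 5.02% = 10.27%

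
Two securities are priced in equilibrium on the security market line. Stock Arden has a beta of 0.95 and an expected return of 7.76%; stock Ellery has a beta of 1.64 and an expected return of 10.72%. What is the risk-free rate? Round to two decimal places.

Both satisfy E(R) = R_f + β·MRP, so the slope of the SML is
MRP = (10.72% − 7.76%) / (1.64 − 0.95) = 2.96% / 0.69 = 4.2899%
R_f = E(R_Arden) − β_Arden·MRP = 7.76% − 0.95 × 4.2899% = 3.6846%

3.68%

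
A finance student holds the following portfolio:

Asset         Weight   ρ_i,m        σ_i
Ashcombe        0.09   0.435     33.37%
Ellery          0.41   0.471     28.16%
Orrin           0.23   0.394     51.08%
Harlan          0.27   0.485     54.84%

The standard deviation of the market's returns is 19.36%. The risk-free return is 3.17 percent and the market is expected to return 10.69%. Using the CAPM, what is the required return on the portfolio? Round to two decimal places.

10.38%

β_Ashcombe = 0.435 × 33.37% / 19.36% = 0.7498
β_Ellery = 0.471 × 28.16% / 19.36% = 0.6851
β_Orrin = 0.394 × 51.08% / 19.36% = 1.0395
β_Harlan = 0.485 × 54.84% / 19.36% = 1.3738
β_P = Σ w_i β_i = 0.09×0.7498 + 0.41×0.6851 + 0.23×1.0395 + 0.27×1.3738 = 0.9584
MRP = 10.69% − 3.17% = 7.52%
E(R_P) = R_f + β_P × MRP = 3.17% + 0.9584 × 7.52% = 10.38%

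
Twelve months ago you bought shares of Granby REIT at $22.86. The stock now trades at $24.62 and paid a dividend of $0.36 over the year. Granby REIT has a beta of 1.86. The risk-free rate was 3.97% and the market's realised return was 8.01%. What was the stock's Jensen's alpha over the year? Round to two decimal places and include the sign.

Realised HPR = (P1 + D1 − P0) / P0 = (24.62 + 0.36 − 22.86) / 22.86 = 2.12 / 22.86 = 9.2738%
MRP = 8.01% − 3.97% = 4.04%
CAPM required = R_f + β·MRP = 3.97% + 1.86 × 4.04% = 11.4844%
α = realised − required = 9.2738% − 11.4844% = -2.21%

-2.21%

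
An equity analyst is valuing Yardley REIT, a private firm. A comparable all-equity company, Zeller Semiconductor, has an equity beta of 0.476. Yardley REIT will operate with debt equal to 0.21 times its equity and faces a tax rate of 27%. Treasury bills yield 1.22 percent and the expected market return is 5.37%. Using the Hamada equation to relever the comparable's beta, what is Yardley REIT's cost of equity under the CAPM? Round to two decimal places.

β_L = β_U × [1 + (1 − t)(D/E)] = 0.476 × [1 + (1 − 0.27) × 0.21]
    = 0.476 × [1 + 0.73 × 0.21] = 0.476 × 1.1533 = 0.5490
MRP = 5.37% − 1.22% = 4.15%
E(R) = R_f + β_L × MRP = 1.22% + 0.5490 × 4.15% = 3.50%

3.50%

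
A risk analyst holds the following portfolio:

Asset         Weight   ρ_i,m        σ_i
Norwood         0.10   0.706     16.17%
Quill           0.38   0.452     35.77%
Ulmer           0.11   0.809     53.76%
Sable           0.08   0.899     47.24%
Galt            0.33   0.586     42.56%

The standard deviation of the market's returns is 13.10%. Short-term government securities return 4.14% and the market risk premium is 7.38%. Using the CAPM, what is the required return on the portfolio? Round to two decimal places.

17.49%

β_Norwood = 0.706 × 16.17% / 13.10% = 0.8715
β_Quill = 0.452 × 35.77% / 13.10% = 1.2342
β_Ulmer = 0.809 × 53.76% / 13.10% = 3.3200
β_Sable = 0.899 × 47.24% / 13.10% = 3.2419
β_Galt = 0.586 × 42.56% / 13.10% = 1.9038
β_P = Σ w_i β_i = 0.10×0.8715 + 0.38×1.2342 + 0.11×3.3200 + 0.08×3.2419 + 0.33×1.9038 = 1.8090
E(R_P) = R_f + β_P × MRP = 4.14% + 1.8090 × 7.38% = 17.49%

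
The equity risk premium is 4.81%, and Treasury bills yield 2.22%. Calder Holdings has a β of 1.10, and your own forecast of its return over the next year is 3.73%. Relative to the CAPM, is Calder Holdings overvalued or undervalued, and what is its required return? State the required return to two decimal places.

Overvalued; required return 7.51%

Required return = R_f + β·MRP = 2.22% + 1.10 × 4.81% = 7.51%
Forecast 3.73% < required 7.51% → the stock plots below the SML → overvalued.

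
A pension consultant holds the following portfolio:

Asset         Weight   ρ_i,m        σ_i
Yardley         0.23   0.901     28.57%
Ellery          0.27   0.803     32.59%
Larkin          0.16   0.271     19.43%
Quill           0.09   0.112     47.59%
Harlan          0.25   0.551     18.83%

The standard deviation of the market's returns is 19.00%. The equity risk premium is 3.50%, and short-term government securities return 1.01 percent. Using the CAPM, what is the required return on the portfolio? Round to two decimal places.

β_Yardley = 0.901 × 28.57% / 19.00% = 1.3548
β_Ellery = 0.803 × 32.59% / 19.00% = 1.3774
β_Larkin = 0.271 × 19.43% / 19.00% = 0.2771
β_Quill = 0.112 × 47.59% / 19.00% = 0.2805
β_Harlan = 0.551 × 18.83% / 19.00% = 0.5461
β_P = Σ w_i β_i = 0.23×1.3548 + 0.27×1.3774 + 0.16×0.2771 + 0.09×0.2805 + 0.25×0.5461 = 0.8896
E(R_P) = R_f + β_P × MRP = 1.01% + 0.8896 × 3.50% = 4.12%

4.12%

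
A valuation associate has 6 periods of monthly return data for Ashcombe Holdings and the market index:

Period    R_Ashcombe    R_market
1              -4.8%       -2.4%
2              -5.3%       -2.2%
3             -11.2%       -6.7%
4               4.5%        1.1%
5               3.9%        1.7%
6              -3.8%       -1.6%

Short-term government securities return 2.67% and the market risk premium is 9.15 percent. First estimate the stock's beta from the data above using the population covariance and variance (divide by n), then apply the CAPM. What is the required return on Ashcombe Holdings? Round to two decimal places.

20.46%

Mean R_i = (-4.8 − 5.3 − 11.2 + 4.5 + 3.9 − 3.8) / 6 = -2.7833%
Mean R_m = (-2.4 − 2.2 − 6.7 + 1.1 + 1.7 − 1.6) / 6 = -1.6833%
Σ(R_i − R̄_i)(R_m − R̄_m) = 87.7683  ⇒  Cov = 87.7683 / 6 = 14.6281
Σ(R_m − R̄_m)² = 45.1483  ⇒  Var(R_m) = 45.1483 / 6 = 7.5247
β = Cov / Var(R_m) = 14.6281 / 7.5247 = 1.9440
E(R) = R_f + β × MRP = 2.67% + 1.9440 × 9.15% = 20.46%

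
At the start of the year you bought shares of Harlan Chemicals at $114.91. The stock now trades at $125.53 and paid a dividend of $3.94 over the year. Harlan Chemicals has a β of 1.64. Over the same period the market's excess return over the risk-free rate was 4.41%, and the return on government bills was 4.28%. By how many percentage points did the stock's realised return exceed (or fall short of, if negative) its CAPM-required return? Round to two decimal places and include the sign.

+1.16%

Realised HPR = (P1 + D1 − P0) / P0 = (125.53 + 3.94 − 114.91) / 114.91 = 14.56 / 114.91 = 12.6708%
CAPM required = R_f + β·MRP = 4.28% + 1.64 × 4.41% = 11.5124%
α = realised − required = 12.6708% − 11.5124% = +1.16%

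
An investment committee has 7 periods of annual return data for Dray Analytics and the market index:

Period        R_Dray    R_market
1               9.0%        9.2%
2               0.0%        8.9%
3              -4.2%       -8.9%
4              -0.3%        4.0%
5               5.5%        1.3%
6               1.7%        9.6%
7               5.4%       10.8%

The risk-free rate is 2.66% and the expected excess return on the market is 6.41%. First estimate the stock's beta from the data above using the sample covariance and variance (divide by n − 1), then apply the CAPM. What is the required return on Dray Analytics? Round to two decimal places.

5.17%

Mean R_i = (9.0 + 0.0 − 4.2 − 0.3 + 5.5 + 1.7 + 5.4) / 7 = 2.4429%
Mean R_m = (9.2 + 8.9 − 8.9 + 4.0 + 1.3 + 9.6 + 10.8) / 7 = 4.9857%
Σ(R_i − R̄_i)(R_m − R̄_m) = 115.5143  ⇒  Cov = 115.5143 / 6 = 19.2524
Σ(R_m − R̄_m)² = 295.5486  ⇒  Var(R_m) = 295.5486 / 6 = 49.2581
β = Cov / Var(R_m) = 19.2524 / 49.2581 = 0.3908
E(R) = R_f + β × MRP = 2.66% + 0.3908 × 6.41% = 5.17%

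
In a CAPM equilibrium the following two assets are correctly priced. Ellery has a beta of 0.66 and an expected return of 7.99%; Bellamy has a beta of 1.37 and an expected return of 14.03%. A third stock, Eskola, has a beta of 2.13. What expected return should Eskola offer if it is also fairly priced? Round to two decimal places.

MRP (SML slope) = (14.03% − 7.99%) / (1.37 − 0.66) = 6.04% / 0.71 = 8.5070%
R_f (intercept) = 7.99% − 0.66 × 8.5070% = 2.3754%
E(R_Eskola) = R_f + β × MRP = 2.3754% + 2.13 × 8.5070% = 20.50%

20.50%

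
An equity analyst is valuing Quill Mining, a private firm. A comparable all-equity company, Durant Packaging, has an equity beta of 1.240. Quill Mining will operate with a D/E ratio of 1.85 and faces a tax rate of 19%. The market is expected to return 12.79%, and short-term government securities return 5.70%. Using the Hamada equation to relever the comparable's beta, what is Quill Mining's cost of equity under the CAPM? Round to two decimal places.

27.67%

β_L = β_U × [1 + (1 − t)(D/E)] = 1.240 × [1 + (1 − 0.19) × 1.85]
    = 1.240 × [1 + 0.81 × 1.85] = 1.240 × 2.4985 = 3.0981
MRP = 12.79% − 5.70% = 7.09%
E(R) = R_f + β_L × MRP = 5.70% + 3.0981 × 7.09% = 27.67%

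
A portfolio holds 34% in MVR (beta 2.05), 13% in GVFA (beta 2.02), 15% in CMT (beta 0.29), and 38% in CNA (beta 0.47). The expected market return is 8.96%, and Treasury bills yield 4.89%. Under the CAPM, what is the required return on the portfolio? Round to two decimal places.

9.70%

β_P = Σ w_i β_i = 0.34×2.05 + 0.13×2.02 + 0.15×0.29 + 0.38×0.47 = 1.1817
MRP = 8.96% − 4.89% = 4.07%
E(R_P) = R_f + β_P × MRP = 4.89% + 1.1817 × 4.07% = 9.70%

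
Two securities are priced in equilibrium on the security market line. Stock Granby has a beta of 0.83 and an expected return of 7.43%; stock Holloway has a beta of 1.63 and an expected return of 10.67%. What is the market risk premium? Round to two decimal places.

4.05%

Both satisfy E(R) = R_f + β·MRP, so the slope of the SML is
MRP = (10.67% − 7.43%) / (1.63 − 0.83) = 3.24% / 0.80 = 4.0500%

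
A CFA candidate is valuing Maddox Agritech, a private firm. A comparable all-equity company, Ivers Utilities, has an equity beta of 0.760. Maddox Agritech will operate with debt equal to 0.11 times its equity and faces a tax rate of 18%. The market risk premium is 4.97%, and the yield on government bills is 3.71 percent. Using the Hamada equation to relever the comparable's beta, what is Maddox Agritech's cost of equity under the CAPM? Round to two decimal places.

7.83%

β_L = β_U × [1 + (1 − t)(D/E)] = 0.760 × [1 + (1 − 0.18) × 0.11]
    = 0.760 × [1 + 0.82 × 0.11] = 0.760 × 1.0902 = 0.8286
E(R) = R_f + β_L × MRP = 3.71% + 0.8286 × 4.97% = 7.83%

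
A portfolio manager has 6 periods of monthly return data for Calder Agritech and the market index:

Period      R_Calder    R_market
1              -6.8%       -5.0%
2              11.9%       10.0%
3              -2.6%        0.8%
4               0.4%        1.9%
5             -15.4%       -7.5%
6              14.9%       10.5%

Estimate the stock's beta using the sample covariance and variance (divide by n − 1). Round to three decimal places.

1.516

Mean R_i = (-6.8 + 11.9 − 2.6 + 0.4 − 15.4 + 14.9) / 6 = 0.4000%
Mean R_m = (-5.0 + 10.0 + 0.8 + 1.9 − 7.5 + 10.5) / 6 = 1.7833%
Σ(R_i − R̄_i)(R_m − R̄_m) = 419.3500  ⇒  Cov = 419.3500 / 5 = 83.8700
Σ(R_m − R̄_m)² = 276.6683  ⇒  Var(R_m) = 276.6683 / 5 = 55.3337
β = Cov / Var(R_m) = 83.8700 / 55.3337 = 1.5157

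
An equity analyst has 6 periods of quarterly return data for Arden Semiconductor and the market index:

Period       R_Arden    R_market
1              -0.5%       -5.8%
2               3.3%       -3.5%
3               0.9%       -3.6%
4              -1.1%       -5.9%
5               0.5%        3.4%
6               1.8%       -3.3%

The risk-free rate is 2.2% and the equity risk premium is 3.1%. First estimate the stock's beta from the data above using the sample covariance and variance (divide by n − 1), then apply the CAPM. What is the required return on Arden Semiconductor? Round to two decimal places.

2.50%

Mean R_i = (-0.5 + 3.3 + 0.9 − 1.1 + 0.5 + 1.8) / 6 = 0.8167%
Mean R_m = (-5.8 − 3.5 − 3.6 − 5.9 + 3.4 − 3.3) / 6 = -3.1167%
Σ(R_i − R̄_i)(R_m − R̄_m) = 5.6317  ⇒  Cov = 5.6317 / 5 = 1.1263
Σ(R_m − R̄_m)² = 57.8283  ⇒  Var(R_m) = 57.8283 / 5 = 11.5657
β = Cov / Var(R_m) = 1.1263 / 11.5657 = 0.0974
E(R) = R_f + β × MRP = 2.2% + 0.0974 × 3.1% = 2.50%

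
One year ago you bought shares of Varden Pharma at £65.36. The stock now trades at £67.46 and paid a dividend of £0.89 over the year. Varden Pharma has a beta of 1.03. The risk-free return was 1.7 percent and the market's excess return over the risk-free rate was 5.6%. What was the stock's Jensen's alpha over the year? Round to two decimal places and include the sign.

-2.89%

Realised HPR = (P1 + D1 − P0) / P0 = (67.46 + 0.89 − 65.36) / 65.36 = 2.99 / 65.36 = 4.5747%
CAPM required = R_f + β·MRP = 1.7% + 1.03 × 5.6% = 7.4680%
α = realised − required = 4.5747% − 7.4680% = -2.89%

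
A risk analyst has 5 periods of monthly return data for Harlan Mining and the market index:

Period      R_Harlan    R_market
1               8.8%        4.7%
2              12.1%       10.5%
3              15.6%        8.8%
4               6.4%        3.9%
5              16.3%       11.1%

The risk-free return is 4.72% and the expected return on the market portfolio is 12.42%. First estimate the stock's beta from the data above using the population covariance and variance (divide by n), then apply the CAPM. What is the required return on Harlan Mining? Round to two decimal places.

13.44%

Mean R_i = (8.8 + 12.1 + 15.6 + 6.4 + 16.3) / 5 = 11.8400%
Mean R_m = (4.7 + 10.5 + 8.8 + 3.9 + 11.1) / 5 = 7.8000%
Σ(R_i − R̄_i)(R_m − R̄_m) = 49.8200  ⇒  Cov = 49.8200 / 5 = 9.9640
Σ(R_m − R̄_m)² = 44.0000  ⇒  Var(R_m) = 44.0000 / 5 = 8.8000
β = Cov / Var(R_m) = 9.9640 / 8.8000 = 1.1323
MRP = 12.42% − 4.72% = 7.70%
E(R) = R_f + β × MRP = 4.72% + 1.1323 × 7.70% = 13.44%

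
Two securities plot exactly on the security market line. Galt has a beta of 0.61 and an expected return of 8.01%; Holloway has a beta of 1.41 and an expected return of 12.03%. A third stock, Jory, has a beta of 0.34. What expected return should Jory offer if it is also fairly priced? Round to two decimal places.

MRP (SML slope) = (12.03% − 8.01%) / (1.41 − 0.61) = 4.02% / 0.80 = 5.0250%
R_f (intercept) = 8.01% − 0.61 × 5.0250% = 4.9448%
E(R_Jory) = R_f + β × MRP = 4.9448% + 0.34 × 5.0250% = 6.65%

6.65%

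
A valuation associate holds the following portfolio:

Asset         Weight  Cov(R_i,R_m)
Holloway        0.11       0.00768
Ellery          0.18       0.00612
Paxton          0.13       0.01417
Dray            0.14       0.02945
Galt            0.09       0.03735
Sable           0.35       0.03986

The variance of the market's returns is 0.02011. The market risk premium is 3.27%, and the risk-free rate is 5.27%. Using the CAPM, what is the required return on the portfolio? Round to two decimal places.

9.37%

β_Holloway = 0.00768 / 0.02011 = 0.3819
β_Ellery = 0.00612 / 0.02011 = 0.3043
β_Paxton = 0.01417 / 0.02011 = 0.7046
β_Dray = 0.02945 / 0.02011 = 1.4644
β_Galt = 0.03735 / 0.02011 = 1.8573
β_Sable = 0.03986 / 0.02011 = 1.9821
β_P = Σ w_i β_i = 0.11×0.3819 + 0.18×0.3043 + 0.13×0.7046 + 0.14×1.4644 + 0.09×1.8573 + 0.35×1.9821 = 1.2543
E(R_P) = R_f + β_P × MRP = 5.27% + 1.2543 × 3.27% = 9.37%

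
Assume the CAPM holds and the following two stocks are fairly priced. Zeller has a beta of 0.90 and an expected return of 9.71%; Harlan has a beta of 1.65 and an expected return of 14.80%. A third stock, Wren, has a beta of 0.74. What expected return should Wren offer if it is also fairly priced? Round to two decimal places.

MRP (SML slope) = (14.80% − 9.71%) / (1.65 − 0.90) = 5.09% / 0.75 = 6.7867%
R_f (intercept) = 9.71% − 0.90 × 6.7867% = 3.6020%
E(R_Wren) = R_f + β × MRP = 3.6020% + 0.74 × 6.7867% = 8.62%

8.62%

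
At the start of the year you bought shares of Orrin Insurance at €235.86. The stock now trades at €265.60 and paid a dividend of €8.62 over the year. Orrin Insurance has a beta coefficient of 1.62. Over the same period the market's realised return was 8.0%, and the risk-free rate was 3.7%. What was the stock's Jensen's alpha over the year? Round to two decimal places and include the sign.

Realised HPR = (P1 + D1 − P0) / P0 = (265.60 + 8.62 − 235.86) / 235.86 = 38.36 / 235.86 = 16.2639%
MRP = 8.0% − 3.7% = 4.30%
CAPM required = R_f + β·MRP = 3.7% + 1.62 × 4.3% = 10.6660%
α = realised − required = 16.2639% − 10.6660% = +5.60%

+5.60%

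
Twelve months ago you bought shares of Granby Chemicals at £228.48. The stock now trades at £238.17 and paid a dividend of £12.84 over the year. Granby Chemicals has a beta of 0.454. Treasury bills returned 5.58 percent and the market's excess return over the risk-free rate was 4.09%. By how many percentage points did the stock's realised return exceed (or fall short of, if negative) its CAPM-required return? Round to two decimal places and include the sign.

+2.42%

Realised HPR = (P1 + D1 − P0) / P0 = (238.17 + 12.84 − 228.48) / 228.48 = 22.53 / 228.48 = 9.8608%
CAPM required = R_f + β·MRP = 5.58% + 0.454 × 4.09% = 7.43686%
α = realised − required = 9.8608% − 7.43686% = +2.42%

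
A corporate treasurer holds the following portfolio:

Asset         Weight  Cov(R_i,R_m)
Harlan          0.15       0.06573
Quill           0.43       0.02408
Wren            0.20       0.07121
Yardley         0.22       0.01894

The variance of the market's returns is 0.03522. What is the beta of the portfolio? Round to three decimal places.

β_Harlan = 0.06573 / 0.03522 = 1.8663
β_Quill = 0.02408 / 0.03522 = 0.6837
β_Wren = 0.07121 / 0.03522 = 2.0219
β_Yardley = 0.01894 / 0.03522 = 0.5378
β_P = Σ w_i β_i = 0.15×1.8663 + 0.43×0.6837 + 0.20×2.0219 + 0.22×0.5378 = 1.0966

1.097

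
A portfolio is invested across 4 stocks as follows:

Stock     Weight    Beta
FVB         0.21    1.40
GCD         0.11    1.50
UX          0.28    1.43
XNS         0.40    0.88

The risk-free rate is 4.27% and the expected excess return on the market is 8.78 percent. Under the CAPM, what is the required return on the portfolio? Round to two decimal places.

β_P = Σ w_i β_i = 0.21×1.40 + 0.11×1.50 + 0.28×1.43 + 0.40×0.88 = 1.2114
E(R_P) = R_f + β_P × MRP = 4.27% + 1.2114 × 8.78% = 14.91%

14.91%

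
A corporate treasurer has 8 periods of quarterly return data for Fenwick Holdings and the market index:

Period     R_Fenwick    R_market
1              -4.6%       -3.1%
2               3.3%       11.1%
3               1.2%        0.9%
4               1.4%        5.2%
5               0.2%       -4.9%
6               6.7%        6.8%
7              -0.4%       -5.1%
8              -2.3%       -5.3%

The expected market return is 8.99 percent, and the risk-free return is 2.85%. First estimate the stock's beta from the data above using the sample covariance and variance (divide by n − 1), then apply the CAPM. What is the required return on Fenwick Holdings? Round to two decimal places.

Mean R_i = (-4.6 + 3.3 + 1.2 + 1.4 + 0.2 + 6.7 − 0.4 − 2.3) / 8 = 0.6875%
Mean R_m = (-3.1 + 11.1 + 0.9 + 5.2 − 4.9 + 6.8 − 5.1 − 5.3) / 8 = 0.7000%
Σ(R_i − R̄_i)(R_m − R̄_m) = 114.2100  ⇒  Cov = 114.2100 / 7 = 16.3157
Σ(R_m − R̄_m)² = 281.1000  ⇒  Var(R_m) = 281.1000 / 7 = 40.1571
β = Cov / Var(R_m) = 16.3157 / 40.1571 = 0.4063
MRP = 8.99% − 2.85% = 6.14%
E(R) = R_f + β × MRP = 2.85% + 0.4063 × 6.14% = 5.34%

5.34%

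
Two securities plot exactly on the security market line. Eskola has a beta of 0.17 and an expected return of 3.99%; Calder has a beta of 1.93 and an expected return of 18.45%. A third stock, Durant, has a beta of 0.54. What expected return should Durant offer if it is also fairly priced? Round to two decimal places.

MRP (SML slope) = (18.45% − 3.99%) / (1.93 − 0.17) = 14.46% / 1.76 = 8.2159%
R_f (intercept) = 3.99% − 0.17 × 8.2159% = 2.5933%
E(R_Durant) = R_f + β × MRP = 2.5933% + 0.54 × 8.2159% = 7.03%

7.03%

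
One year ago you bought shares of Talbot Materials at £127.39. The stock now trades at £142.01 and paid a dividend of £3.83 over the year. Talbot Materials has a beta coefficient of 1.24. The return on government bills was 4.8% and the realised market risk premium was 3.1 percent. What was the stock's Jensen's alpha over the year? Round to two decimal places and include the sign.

+5.84%

Realised HPR = (P1 + D1 − P0) / P0 = (142.01 + 3.83 − 127.39) / 127.39 = 18.45 / 127.39 = 14.4831%
CAPM required = R_f + β·MRP = 4.8% + 1.24 × 3.1% = 8.6440%
α = realised − required = 14.4831% − 8.6440% = +5.84%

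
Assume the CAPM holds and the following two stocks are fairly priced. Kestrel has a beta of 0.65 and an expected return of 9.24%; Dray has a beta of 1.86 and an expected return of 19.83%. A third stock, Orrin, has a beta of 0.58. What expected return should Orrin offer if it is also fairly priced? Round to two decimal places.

MRP (SML slope) = (19.83% − 9.24%) / (1.86 − 0.65) = 10.59% / 1.21 = 8.7521%
R_f (intercept) = 9.24% − 0.65 × 8.7521% = 3.5511%
E(R_Orrin) = R_f + β × MRP = 3.5511% + 0.58 × 8.7521% = 8.63%

8.63%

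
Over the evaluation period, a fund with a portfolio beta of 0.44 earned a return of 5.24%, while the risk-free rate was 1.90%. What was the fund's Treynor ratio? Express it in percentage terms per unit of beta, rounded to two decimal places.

Treynor = (R_P − R_f) / β_P = (5.24% − 1.90%) / 0.4400 = 3.34% / 0.4400 = 7.59%

7.59%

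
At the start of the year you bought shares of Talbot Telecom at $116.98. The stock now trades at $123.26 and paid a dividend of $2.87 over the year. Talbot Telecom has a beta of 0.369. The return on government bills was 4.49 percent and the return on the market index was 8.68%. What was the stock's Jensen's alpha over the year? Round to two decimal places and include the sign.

Realised HPR = (P1 + D1 − P0) / P0 = (123.26 + 2.87 − 116.98) / 116.98 = 9.15 / 116.98 = 7.8218%
MRP = 8.68% − 4.49% = 4.19%
CAPM required = R_f + β·MRP = 4.49% + 0.369 × 4.19% = 6.03611%
α = realised − required = 7.8218% − 6.03611% = +1.79%

+1.79%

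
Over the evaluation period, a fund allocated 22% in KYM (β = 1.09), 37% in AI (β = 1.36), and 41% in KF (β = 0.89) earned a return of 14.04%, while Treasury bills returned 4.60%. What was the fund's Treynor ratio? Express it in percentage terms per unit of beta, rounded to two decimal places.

β_P = 0.22×1.09 + 0.37×1.36 + 0.41×0.89 = 1.1079
Treynor = (R_P − R_f) / β_P = (14.04% − 4.60%) / 1.1079 = 9.44% / 1.1079 = 8.52%

8.52%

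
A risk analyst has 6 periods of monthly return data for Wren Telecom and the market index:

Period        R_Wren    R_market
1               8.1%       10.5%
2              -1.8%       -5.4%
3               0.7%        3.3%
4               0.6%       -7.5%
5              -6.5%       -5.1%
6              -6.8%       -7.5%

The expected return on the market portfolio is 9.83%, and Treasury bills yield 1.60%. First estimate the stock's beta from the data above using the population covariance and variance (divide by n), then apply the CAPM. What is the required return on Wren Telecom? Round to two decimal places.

Mean R_i = (8.1 − 1.8 + 0.7 + 0.6 − 6.5 − 6.8) / 6 = -0.9500%
Mean R_m = (10.5 − 5.4 + 3.3 − 7.5 − 5.1 − 7.5) / 6 = -1.9500%
Σ(R_i − R̄_i)(R_m − R̄_m) = 165.6150  ⇒  Cov = 165.6150 / 6 = 27.6025
Σ(R_m − R̄_m)² = 265.9950  ⇒  Var(R_m) = 265.9950 / 6 = 44.3325
β = Cov / Var(R_m) = 27.6025 / 44.3325 = 0.6226
MRP = 9.83% − 1.60% = 8.23%
E(R) = R_f + β × MRP = 1.60% + 0.6226 × 8.23% = 6.72%

6.72%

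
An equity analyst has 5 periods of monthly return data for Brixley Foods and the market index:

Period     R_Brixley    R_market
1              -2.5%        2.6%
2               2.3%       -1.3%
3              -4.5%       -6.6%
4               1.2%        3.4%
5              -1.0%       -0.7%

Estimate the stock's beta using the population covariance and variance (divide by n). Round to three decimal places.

Mean R_i = (-2.5 + 2.3 − 4.5 + 1.2 − 1.0) / 5 = -0.9000%
Mean R_m = (2.6 − 1.3 − 6.6 + 3.4 − 0.7) / 5 = -0.5200%
Σ(R_i − R̄_i)(R_m − R̄_m) = 22.6500  ⇒  Cov = 22.6500 / 5 = 4.5300
Σ(R_m − R̄_m)² = 62.7080  ⇒  Var(R_m) = 62.7080 / 5 = 12.5416
β = Cov / Var(R_m) = 4.5300 / 12.5416 = 0.3612

0.361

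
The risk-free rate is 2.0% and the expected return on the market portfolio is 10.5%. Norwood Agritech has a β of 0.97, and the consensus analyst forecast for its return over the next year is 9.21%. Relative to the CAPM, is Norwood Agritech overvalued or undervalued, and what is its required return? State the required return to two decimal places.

MRP = 10.5% − 2.0% = 8.50%
Required return = R_f + β·MRP = 2.0% + 0.97 × 8.5% = 10.25%
Forecast 9.21% < required 10.25% → the stock plots below the SML → overvalued.

Overvalued; required return 10.25%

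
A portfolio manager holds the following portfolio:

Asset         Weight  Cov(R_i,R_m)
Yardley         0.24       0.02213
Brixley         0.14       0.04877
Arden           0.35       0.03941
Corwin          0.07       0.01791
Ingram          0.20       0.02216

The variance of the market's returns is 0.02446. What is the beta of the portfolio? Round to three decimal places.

β_Yardley = 0.02213 / 0.02446 = 0.9047
β_Brixley = 0.04877 / 0.02446 = 1.9939
β_Arden = 0.03941 / 0.02446 = 1.6112
β_Corwin = 0.01791 / 0.02446 = 0.7322
β_Ingram = 0.02216 / 0.02446 = 0.9060
β_P = Σ w_i β_i = 0.24×0.9047 + 0.14×1.9939 + 0.35×1.6112 + 0.07×0.7322 + 0.20×0.9060 = 1.2926

1.293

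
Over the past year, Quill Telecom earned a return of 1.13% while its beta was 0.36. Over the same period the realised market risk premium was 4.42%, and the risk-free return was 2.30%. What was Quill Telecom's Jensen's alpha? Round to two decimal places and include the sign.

-2.76%

CAPM benchmark = R_f + β(R_m − R_f) = 2.30% + 0.36 × 4.42% = 3.8912%
α = actual − benchmark = 1.13% − 3.8912% = -2.76%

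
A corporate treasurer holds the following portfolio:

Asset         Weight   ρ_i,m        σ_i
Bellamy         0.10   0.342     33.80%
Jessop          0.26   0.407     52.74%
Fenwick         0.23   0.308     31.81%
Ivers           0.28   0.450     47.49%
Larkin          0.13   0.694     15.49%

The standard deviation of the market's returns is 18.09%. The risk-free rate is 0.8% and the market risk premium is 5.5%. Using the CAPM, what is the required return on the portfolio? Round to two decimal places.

5.78%

β_Bellamy = 0.342 × 33.80% / 18.09% = 0.6390
β_Jessop = 0.407 × 52.74% / 18.09% = 1.1866
β_Fenwick = 0.308 × 31.81% / 18.09% = 0.5416
β_Ivers = 0.450 × 47.49% / 18.09% = 1.1813
β_Larkin = 0.694 × 15.49% / 18.09% = 0.5943
β_P = Σ w_i β_i = 0.10×0.6390 + 0.26×1.1866 + 0.23×0.5416 + 0.28×1.1813 + 0.13×0.5943 = 0.9050
E(R_P) = R_f + β_P × MRP = 0.8% + 0.9050 × 5.5% = 5.78%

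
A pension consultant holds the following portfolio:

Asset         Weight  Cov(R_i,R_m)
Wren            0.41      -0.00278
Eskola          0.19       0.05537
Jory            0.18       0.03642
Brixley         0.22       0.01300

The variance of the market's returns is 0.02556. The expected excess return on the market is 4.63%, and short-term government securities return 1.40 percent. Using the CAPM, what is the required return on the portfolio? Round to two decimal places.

β_Wren = -0.00278 / 0.02556 = -0.1088
β_Eskola = 0.05537 / 0.02556 = 2.1663
β_Jory = 0.03642 / 0.02556 = 1.4249
β_Brixley = 0.01300 / 0.02556 = 0.5086
β_P = Σ w_i β_i = 0.41×-0.1088 + 0.19×2.1663 + 0.18×1.4249 + 0.22×0.5086 = 0.7354
E(R_P) = R_f + β_P × MRP = 1.40% + 0.7354 × 4.63% = 4.80%

4.80%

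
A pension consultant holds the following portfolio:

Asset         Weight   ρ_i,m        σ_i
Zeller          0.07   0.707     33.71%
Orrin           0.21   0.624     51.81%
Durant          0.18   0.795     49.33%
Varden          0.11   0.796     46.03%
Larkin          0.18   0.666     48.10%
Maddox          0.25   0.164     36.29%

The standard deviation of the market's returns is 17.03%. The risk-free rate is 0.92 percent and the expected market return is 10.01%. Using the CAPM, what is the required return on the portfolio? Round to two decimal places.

15.23%

β_Zeller = 0.707 × 33.71% / 17.03% = 1.3995
β_Orrin = 0.624 × 51.81% / 17.03% = 1.8984
β_Durant = 0.795 × 49.33% / 17.03% = 2.3028
β_Varden = 0.796 × 46.03% / 17.03% = 2.1515
β_Larkin = 0.666 × 48.10% / 17.03% = 1.8811
β_Maddox = 0.164 × 36.29% / 17.03% = 0.3495
β_P = Σ w_i β_i = 0.07×1.3995 + 0.21×1.8984 + 0.18×2.3028 + 0.11×2.1515 + 0.18×1.8811 + 0.25×0.3495 = 1.5738
MRP = 10.01% − 0.92% = 9.09%
E(R_P) = R_f + β_P × MRP = 0.92% + 1.5738 × 9.09% = 15.23%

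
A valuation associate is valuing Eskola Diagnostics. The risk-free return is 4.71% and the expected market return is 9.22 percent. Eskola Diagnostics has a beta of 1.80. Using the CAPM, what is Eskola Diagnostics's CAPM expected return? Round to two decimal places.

12.83%

Market risk premium = E(R_m) − R_f = 9.22% − 4.71% = 4.51%
E(R) = R_f + β × MRP = 4.71% + 1.80 × 4.51% = 12.83%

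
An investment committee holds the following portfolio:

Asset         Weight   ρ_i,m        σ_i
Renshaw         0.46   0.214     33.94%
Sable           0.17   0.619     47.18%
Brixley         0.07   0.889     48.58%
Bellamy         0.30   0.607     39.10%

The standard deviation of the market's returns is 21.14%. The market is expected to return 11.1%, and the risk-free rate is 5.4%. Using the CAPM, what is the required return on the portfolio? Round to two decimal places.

10.37%

β_Renshaw = 0.214 × 33.94% / 21.14% = 0.3436
β_Sable = 0.619 × 47.18% / 21.14% = 1.3815
β_Brixley = 0.889 × 48.58% / 21.14% = 2.0429
β_Bellamy = 0.607 × 39.10% / 21.14% = 1.1227
β_P = Σ w_i β_i = 0.46×0.3436 + 0.17×1.3815 + 0.07×2.0429 + 0.30×1.1227 = 0.8727
MRP = 11.1% − 5.4% = 5.70%
E(R_P) = R_f + β_P × MRP = 5.4% + 0.8727 × 5.7% = 10.37%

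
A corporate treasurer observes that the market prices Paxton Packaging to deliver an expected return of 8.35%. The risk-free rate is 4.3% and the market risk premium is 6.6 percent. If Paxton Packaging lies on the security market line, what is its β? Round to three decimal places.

β = (E(R) − R_f) / MRP = (8.35% − 4.3%) / 6.6% = 4.05% / 6.6% = 0.614

0.614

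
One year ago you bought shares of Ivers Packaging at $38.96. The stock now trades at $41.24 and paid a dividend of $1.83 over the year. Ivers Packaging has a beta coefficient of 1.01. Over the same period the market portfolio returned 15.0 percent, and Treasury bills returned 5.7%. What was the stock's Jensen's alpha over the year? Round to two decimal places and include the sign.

Realised HPR = (P1 + D1 − P0) / P0 = (41.24 + 1.83 − 38.96) / 38.96 = 4.11 / 38.96 = 10.5493%
MRP = 15.0% − 5.7% = 9.30%
CAPM required = R_f + β·MRP = 5.7% + 1.01 × 9.3% = 15.0930%
α = realised − required = 10.5493% − 15.0930% = -4.54%

-4.54%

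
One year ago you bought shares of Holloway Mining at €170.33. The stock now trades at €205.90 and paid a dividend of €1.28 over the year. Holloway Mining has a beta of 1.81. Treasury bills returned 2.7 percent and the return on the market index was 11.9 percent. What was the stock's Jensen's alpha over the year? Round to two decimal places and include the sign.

Realised HPR = (P1 + D1 − P0) / P0 = (205.90 + 1.28 − 170.33) / 170.33 = 36.85 / 170.33 = 21.6345%
MRP = 11.9% − 2.7% = 9.20%
CAPM required = R_f + β·MRP = 2.7% + 1.81 × 9.2% = 19.3520%
α = realised − required = 21.6345% − 19.3520% = +2.28%

+2.28%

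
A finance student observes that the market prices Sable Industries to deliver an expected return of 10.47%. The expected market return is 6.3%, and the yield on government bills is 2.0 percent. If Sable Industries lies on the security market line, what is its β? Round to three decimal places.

1.970

MRP = 6.3% − 2.0% = 4.30%
β = (E(R) − R_f) / MRP = (10.47% − 2.0%) / 4.3% = 8.47% / 4.3% = 1.970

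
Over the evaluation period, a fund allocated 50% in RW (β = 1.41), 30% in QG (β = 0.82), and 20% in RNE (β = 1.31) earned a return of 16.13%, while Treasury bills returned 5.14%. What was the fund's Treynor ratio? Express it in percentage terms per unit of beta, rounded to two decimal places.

β_P = 0.50×1.41 + 0.30×0.82 + 0.20×1.31 = 1.2130
Treynor = (R_P − R_f) / β_P = (16.13% − 5.14%) / 1.2130 = 10.99% / 1.2130 = 9.06%

9.06%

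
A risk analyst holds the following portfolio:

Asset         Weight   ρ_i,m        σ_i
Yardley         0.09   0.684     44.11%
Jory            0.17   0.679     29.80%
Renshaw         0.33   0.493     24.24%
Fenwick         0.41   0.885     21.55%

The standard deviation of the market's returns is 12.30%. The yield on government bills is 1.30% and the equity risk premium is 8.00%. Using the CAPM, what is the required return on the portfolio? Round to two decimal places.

12.95%

β_Yardley = 0.684 × 44.11% / 12.30% = 2.4529
β_Jory = 0.679 × 29.80% / 12.30% = 1.6451
β_Renshaw = 0.493 × 24.24% / 12.30% = 0.9716
β_Fenwick = 0.885 × 21.55% / 12.30% = 1.5505
β_P = Σ w_i β_i = 0.09×2.4529 + 0.17×1.6451 + 0.33×0.9716 + 0.41×1.5505 = 1.4568
E(R_P) = R_f + β_P × MRP = 1.30% + 1.4568 × 8.00% = 12.95%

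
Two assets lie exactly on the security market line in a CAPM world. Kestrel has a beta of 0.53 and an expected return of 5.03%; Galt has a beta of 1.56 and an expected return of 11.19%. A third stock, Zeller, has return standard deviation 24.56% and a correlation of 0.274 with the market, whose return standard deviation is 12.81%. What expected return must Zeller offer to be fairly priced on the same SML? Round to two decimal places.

5.00%

MRP = (11.19% − 5.03%) / (1.56 − 0.53) = 5.9806%
R_f = 5.03% − 0.53 × 5.9806% = 1.8603%
β_Zeller = ρ·σ_i/σ_m = 0.274 × 24.56 / 12.81 = 0.5253
E(R_Zeller) = R_f + β × MRP = 1.8603% + 0.5253 × 5.9806% = 5.00%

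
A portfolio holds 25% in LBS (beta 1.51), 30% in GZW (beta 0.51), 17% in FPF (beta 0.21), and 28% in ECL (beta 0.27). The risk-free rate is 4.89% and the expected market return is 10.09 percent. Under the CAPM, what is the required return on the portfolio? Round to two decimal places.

8.23%

β_P = Σ w_i β_i = 0.25×1.51 + 0.30×0.51 + 0.17×0.21 + 0.28×0.27 = 0.6418
MRP = 10.09% − 4.89% = 5.20%
E(R_P) = R_f + β_P × MRP = 4.89% + 0.6418 × 5.20% = 8.23%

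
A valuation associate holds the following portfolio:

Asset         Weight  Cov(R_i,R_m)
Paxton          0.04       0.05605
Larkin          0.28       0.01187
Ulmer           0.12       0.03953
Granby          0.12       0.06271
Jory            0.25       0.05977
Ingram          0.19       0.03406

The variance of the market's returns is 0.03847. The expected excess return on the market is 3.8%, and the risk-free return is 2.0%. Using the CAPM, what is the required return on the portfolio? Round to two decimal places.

β_Paxton = 0.05605 / 0.03847 = 1.4570
β_Larkin = 0.01187 / 0.03847 = 0.3086
β_Ulmer = 0.03953 / 0.03847 = 1.0276
β_Granby = 0.06271 / 0.03847 = 1.6301
β_Jory = 0.05977 / 0.03847 = 1.5537
β_Ingram = 0.03406 / 0.03847 = 0.8854
β_P = Σ w_i β_i = 0.04×1.4570 + 0.28×0.3086 + 0.12×1.0276 + 0.12×1.6301 + 0.25×1.5537 + 0.19×0.8854 = 1.0203
E(R_P) = R_f + β_P × MRP = 2.0% + 1.0203 × 3.8% = 5.88%

5.88%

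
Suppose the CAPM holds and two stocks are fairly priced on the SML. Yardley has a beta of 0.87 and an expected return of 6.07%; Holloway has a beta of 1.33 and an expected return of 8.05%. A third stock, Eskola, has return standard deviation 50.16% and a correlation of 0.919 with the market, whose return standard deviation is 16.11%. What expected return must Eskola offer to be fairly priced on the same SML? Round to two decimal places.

14.64%

MRP = (8.05% − 6.07%) / (1.33 − 0.87) = 4.3043%
R_f = 6.07% − 0.87 × 4.3043% = 2.3253%
β_Eskola = ρ·σ_i/σ_m = 0.919 × 50.16 / 16.11 = 2.8614
E(R_Eskola) = R_f + β × MRP = 2.3253% + 2.8614 × 4.3043% = 14.64%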